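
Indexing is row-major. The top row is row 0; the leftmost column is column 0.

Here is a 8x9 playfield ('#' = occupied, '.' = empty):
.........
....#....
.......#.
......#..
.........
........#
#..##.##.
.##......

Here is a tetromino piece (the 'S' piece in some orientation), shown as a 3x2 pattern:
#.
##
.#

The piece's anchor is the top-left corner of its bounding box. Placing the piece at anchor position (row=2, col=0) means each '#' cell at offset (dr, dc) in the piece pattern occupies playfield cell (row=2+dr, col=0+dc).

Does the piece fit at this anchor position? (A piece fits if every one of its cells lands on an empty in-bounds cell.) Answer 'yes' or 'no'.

Check each piece cell at anchor (2, 0):
  offset (0,0) -> (2,0): empty -> OK
  offset (1,0) -> (3,0): empty -> OK
  offset (1,1) -> (3,1): empty -> OK
  offset (2,1) -> (4,1): empty -> OK
All cells valid: yes

Answer: yes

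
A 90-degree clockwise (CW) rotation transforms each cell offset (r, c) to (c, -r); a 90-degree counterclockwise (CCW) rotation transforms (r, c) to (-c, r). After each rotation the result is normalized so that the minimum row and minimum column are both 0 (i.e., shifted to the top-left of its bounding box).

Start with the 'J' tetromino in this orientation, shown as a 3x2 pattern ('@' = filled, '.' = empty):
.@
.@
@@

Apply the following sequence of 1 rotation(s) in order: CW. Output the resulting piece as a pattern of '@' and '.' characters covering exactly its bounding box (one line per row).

Answer: @..
@@@

Derivation:
Start:
.@
.@
@@
After rotation 1 (CW):
@..
@@@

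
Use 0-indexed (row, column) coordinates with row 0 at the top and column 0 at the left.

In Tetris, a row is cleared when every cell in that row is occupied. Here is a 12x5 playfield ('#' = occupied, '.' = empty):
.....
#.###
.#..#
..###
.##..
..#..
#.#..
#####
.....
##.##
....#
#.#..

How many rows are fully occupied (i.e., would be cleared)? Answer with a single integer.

Check each row:
  row 0: 5 empty cells -> not full
  row 1: 1 empty cell -> not full
  row 2: 3 empty cells -> not full
  row 3: 2 empty cells -> not full
  row 4: 3 empty cells -> not full
  row 5: 4 empty cells -> not full
  row 6: 3 empty cells -> not full
  row 7: 0 empty cells -> FULL (clear)
  row 8: 5 empty cells -> not full
  row 9: 1 empty cell -> not full
  row 10: 4 empty cells -> not full
  row 11: 3 empty cells -> not full
Total rows cleared: 1

Answer: 1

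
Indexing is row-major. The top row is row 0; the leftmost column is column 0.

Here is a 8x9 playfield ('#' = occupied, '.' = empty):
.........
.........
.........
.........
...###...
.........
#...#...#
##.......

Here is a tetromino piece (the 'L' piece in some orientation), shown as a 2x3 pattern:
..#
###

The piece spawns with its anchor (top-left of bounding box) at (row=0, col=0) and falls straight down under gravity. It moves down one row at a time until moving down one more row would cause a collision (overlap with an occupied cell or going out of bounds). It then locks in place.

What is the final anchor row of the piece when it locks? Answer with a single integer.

Answer: 4

Derivation:
Spawn at (row=0, col=0). Try each row:
  row 0: fits
  row 1: fits
  row 2: fits
  row 3: fits
  row 4: fits
  row 5: blocked -> lock at row 4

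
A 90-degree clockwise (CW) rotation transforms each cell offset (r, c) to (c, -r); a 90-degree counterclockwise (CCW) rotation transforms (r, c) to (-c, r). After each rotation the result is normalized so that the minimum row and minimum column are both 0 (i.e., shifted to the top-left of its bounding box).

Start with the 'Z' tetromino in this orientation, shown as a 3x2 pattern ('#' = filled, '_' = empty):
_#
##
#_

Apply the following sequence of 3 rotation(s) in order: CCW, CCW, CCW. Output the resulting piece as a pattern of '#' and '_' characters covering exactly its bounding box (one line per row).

Start:
_#
##
#_
After rotation 1 (CCW):
##_
_##
After rotation 2 (CCW):
_#
##
#_
After rotation 3 (CCW):
##_
_##

Answer: ##_
_##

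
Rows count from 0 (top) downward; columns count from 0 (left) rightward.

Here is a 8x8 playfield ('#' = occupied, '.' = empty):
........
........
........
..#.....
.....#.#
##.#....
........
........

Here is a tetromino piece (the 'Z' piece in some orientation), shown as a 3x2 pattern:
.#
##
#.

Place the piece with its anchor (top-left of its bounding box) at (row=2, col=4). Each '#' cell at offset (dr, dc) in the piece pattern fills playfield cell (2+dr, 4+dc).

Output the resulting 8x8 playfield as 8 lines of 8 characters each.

Answer: ........
........
.....#..
..#.##..
....##.#
##.#....
........
........

Derivation:
Fill (2+0,4+1) = (2,5)
Fill (2+1,4+0) = (3,4)
Fill (2+1,4+1) = (3,5)
Fill (2+2,4+0) = (4,4)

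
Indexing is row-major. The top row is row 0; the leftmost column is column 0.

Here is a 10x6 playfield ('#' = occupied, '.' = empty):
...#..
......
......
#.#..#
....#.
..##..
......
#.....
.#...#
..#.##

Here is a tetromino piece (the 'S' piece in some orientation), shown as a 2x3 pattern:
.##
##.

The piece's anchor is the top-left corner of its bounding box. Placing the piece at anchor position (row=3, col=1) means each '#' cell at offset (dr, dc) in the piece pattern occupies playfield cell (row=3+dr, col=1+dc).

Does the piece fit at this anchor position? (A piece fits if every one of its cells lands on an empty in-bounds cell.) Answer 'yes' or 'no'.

Check each piece cell at anchor (3, 1):
  offset (0,1) -> (3,2): occupied ('#') -> FAIL
  offset (0,2) -> (3,3): empty -> OK
  offset (1,0) -> (4,1): empty -> OK
  offset (1,1) -> (4,2): empty -> OK
All cells valid: no

Answer: no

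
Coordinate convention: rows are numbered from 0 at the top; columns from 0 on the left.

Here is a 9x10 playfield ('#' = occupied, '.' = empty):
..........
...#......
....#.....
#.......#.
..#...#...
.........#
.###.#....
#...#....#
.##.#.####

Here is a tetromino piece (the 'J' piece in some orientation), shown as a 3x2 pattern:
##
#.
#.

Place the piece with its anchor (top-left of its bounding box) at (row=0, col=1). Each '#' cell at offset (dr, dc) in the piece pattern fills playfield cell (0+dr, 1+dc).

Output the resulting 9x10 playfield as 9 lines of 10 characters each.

Fill (0+0,1+0) = (0,1)
Fill (0+0,1+1) = (0,2)
Fill (0+1,1+0) = (1,1)
Fill (0+2,1+0) = (2,1)

Answer: .##.......
.#.#......
.#..#.....
#.......#.
..#...#...
.........#
.###.#....
#...#....#
.##.#.####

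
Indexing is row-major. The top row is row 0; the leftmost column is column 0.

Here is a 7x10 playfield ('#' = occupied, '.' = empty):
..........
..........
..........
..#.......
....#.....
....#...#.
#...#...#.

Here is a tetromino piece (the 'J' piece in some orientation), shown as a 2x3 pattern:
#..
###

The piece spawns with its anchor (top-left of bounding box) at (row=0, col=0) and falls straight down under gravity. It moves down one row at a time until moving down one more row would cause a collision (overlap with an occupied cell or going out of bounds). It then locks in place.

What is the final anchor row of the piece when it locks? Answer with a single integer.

Answer: 1

Derivation:
Spawn at (row=0, col=0). Try each row:
  row 0: fits
  row 1: fits
  row 2: blocked -> lock at row 1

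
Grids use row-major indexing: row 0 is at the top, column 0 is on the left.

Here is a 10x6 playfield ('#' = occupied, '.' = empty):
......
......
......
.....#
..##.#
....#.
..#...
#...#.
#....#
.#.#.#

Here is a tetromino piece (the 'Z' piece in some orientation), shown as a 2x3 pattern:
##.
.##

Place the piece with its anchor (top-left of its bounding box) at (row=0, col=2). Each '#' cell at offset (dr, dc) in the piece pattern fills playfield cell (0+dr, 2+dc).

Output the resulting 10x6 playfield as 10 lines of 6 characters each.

Answer: ..##..
...##.
......
.....#
..##.#
....#.
..#...
#...#.
#....#
.#.#.#

Derivation:
Fill (0+0,2+0) = (0,2)
Fill (0+0,2+1) = (0,3)
Fill (0+1,2+1) = (1,3)
Fill (0+1,2+2) = (1,4)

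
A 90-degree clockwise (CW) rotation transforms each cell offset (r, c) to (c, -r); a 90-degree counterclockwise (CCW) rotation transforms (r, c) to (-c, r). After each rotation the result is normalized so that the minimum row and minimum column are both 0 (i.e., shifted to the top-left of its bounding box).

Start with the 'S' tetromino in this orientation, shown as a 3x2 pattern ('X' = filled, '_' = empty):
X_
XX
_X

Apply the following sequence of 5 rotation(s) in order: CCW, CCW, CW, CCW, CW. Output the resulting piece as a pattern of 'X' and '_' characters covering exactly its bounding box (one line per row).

Answer: _XX
XX_

Derivation:
Start:
X_
XX
_X
After rotation 1 (CCW):
_XX
XX_
After rotation 2 (CCW):
X_
XX
_X
After rotation 3 (CW):
_XX
XX_
After rotation 4 (CCW):
X_
XX
_X
After rotation 5 (CW):
_XX
XX_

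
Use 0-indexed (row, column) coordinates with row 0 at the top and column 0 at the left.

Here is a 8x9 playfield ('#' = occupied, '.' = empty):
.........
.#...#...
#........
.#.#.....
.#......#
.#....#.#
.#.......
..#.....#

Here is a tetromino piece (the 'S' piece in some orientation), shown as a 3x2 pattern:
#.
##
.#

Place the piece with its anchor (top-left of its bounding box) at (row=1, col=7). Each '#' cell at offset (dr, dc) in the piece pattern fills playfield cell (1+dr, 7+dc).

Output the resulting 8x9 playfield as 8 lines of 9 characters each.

Fill (1+0,7+0) = (1,7)
Fill (1+1,7+0) = (2,7)
Fill (1+1,7+1) = (2,8)
Fill (1+2,7+1) = (3,8)

Answer: .........
.#...#.#.
#......##
.#.#....#
.#......#
.#....#.#
.#.......
..#.....#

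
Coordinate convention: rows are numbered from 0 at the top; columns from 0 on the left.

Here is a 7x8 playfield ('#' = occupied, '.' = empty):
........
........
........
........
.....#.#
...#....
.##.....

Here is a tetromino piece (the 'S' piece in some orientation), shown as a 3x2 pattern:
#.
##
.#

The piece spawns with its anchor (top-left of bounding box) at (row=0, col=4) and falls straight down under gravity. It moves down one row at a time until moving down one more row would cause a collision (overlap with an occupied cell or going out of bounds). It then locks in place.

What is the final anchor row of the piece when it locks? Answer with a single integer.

Answer: 1

Derivation:
Spawn at (row=0, col=4). Try each row:
  row 0: fits
  row 1: fits
  row 2: blocked -> lock at row 1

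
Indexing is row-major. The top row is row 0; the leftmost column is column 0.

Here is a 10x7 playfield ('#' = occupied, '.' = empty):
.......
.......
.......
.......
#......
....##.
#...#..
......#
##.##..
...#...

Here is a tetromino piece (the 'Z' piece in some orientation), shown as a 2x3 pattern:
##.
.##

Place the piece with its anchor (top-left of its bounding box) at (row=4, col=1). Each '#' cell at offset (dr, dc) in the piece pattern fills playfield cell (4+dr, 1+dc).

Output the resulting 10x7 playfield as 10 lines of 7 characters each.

Answer: .......
.......
.......
.......
###....
..####.
#...#..
......#
##.##..
...#...

Derivation:
Fill (4+0,1+0) = (4,1)
Fill (4+0,1+1) = (4,2)
Fill (4+1,1+1) = (5,2)
Fill (4+1,1+2) = (5,3)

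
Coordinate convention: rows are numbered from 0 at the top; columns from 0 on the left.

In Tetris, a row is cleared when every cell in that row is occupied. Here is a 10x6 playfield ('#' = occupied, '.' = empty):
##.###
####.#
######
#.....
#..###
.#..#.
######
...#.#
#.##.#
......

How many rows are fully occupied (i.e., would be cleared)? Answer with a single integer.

Answer: 2

Derivation:
Check each row:
  row 0: 1 empty cell -> not full
  row 1: 1 empty cell -> not full
  row 2: 0 empty cells -> FULL (clear)
  row 3: 5 empty cells -> not full
  row 4: 2 empty cells -> not full
  row 5: 4 empty cells -> not full
  row 6: 0 empty cells -> FULL (clear)
  row 7: 4 empty cells -> not full
  row 8: 2 empty cells -> not full
  row 9: 6 empty cells -> not full
Total rows cleared: 2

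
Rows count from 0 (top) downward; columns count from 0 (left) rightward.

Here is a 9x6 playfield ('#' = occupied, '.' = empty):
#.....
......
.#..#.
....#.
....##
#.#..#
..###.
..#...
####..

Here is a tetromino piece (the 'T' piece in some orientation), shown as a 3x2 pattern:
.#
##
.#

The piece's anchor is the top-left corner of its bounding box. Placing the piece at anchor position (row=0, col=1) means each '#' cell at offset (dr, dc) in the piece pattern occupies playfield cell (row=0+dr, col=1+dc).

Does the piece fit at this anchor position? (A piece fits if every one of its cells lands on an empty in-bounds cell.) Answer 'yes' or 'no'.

Answer: yes

Derivation:
Check each piece cell at anchor (0, 1):
  offset (0,1) -> (0,2): empty -> OK
  offset (1,0) -> (1,1): empty -> OK
  offset (1,1) -> (1,2): empty -> OK
  offset (2,1) -> (2,2): empty -> OK
All cells valid: yes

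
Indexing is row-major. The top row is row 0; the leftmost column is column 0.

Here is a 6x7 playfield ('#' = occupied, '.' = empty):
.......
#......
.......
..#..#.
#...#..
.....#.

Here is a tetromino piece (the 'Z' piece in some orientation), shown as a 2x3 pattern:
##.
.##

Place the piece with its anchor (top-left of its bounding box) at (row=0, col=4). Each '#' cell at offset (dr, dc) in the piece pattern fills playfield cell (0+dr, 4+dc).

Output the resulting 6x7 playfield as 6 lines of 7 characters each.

Fill (0+0,4+0) = (0,4)
Fill (0+0,4+1) = (0,5)
Fill (0+1,4+1) = (1,5)
Fill (0+1,4+2) = (1,6)

Answer: ....##.
#....##
.......
..#..#.
#...#..
.....#.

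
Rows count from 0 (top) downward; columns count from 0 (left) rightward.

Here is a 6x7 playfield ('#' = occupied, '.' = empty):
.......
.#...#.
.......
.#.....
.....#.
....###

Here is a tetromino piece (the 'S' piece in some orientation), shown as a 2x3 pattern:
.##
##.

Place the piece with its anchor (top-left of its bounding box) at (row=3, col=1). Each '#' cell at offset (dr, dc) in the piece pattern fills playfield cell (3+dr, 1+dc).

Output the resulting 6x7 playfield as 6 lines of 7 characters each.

Fill (3+0,1+1) = (3,2)
Fill (3+0,1+2) = (3,3)
Fill (3+1,1+0) = (4,1)
Fill (3+1,1+1) = (4,2)

Answer: .......
.#...#.
.......
.###...
.##..#.
....###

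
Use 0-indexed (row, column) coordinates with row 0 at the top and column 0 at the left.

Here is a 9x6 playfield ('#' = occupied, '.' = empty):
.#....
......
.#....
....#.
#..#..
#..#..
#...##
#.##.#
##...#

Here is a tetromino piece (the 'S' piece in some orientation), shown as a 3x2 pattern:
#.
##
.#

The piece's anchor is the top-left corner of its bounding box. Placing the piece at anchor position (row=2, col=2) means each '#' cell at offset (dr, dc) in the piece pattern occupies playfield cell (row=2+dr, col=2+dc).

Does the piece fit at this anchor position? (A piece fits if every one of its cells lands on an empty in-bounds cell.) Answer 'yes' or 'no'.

Answer: no

Derivation:
Check each piece cell at anchor (2, 2):
  offset (0,0) -> (2,2): empty -> OK
  offset (1,0) -> (3,2): empty -> OK
  offset (1,1) -> (3,3): empty -> OK
  offset (2,1) -> (4,3): occupied ('#') -> FAIL
All cells valid: no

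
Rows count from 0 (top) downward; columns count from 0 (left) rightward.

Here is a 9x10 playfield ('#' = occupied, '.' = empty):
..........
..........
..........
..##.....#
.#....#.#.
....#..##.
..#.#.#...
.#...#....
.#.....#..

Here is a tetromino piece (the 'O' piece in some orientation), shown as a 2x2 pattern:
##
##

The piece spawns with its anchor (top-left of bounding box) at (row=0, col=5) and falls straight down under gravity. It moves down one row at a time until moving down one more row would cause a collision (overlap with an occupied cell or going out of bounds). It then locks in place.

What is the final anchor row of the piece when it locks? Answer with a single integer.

Answer: 2

Derivation:
Spawn at (row=0, col=5). Try each row:
  row 0: fits
  row 1: fits
  row 2: fits
  row 3: blocked -> lock at row 2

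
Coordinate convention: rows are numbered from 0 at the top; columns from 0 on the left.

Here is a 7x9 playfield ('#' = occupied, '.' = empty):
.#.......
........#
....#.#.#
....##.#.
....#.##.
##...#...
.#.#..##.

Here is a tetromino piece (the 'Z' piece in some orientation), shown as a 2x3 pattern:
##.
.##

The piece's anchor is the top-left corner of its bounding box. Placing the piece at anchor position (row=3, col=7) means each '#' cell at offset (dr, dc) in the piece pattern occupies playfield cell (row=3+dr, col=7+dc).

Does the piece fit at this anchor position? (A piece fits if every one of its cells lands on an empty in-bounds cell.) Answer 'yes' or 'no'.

Answer: no

Derivation:
Check each piece cell at anchor (3, 7):
  offset (0,0) -> (3,7): occupied ('#') -> FAIL
  offset (0,1) -> (3,8): empty -> OK
  offset (1,1) -> (4,8): empty -> OK
  offset (1,2) -> (4,9): out of bounds -> FAIL
All cells valid: no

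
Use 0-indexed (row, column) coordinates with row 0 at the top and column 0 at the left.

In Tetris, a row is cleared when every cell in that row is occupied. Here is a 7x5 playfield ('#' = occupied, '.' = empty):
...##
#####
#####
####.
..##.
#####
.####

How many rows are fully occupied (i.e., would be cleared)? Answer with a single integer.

Check each row:
  row 0: 3 empty cells -> not full
  row 1: 0 empty cells -> FULL (clear)
  row 2: 0 empty cells -> FULL (clear)
  row 3: 1 empty cell -> not full
  row 4: 3 empty cells -> not full
  row 5: 0 empty cells -> FULL (clear)
  row 6: 1 empty cell -> not full
Total rows cleared: 3

Answer: 3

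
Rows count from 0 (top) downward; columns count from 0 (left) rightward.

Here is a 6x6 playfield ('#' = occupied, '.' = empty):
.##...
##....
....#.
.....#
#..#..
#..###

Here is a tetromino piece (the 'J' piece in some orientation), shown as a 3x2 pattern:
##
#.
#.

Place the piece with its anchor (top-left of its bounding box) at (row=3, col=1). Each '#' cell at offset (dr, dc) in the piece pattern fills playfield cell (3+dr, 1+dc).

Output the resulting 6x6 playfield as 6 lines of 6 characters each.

Fill (3+0,1+0) = (3,1)
Fill (3+0,1+1) = (3,2)
Fill (3+1,1+0) = (4,1)
Fill (3+2,1+0) = (5,1)

Answer: .##...
##....
....#.
.##..#
##.#..
##.###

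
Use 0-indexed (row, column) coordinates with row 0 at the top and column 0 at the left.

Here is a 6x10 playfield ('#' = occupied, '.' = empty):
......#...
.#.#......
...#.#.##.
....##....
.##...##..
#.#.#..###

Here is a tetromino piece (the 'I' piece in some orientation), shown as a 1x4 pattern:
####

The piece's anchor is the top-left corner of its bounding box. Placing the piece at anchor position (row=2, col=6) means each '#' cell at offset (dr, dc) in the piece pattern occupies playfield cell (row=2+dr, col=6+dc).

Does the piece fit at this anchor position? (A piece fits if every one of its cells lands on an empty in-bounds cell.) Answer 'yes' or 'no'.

Check each piece cell at anchor (2, 6):
  offset (0,0) -> (2,6): empty -> OK
  offset (0,1) -> (2,7): occupied ('#') -> FAIL
  offset (0,2) -> (2,8): occupied ('#') -> FAIL
  offset (0,3) -> (2,9): empty -> OK
All cells valid: no

Answer: no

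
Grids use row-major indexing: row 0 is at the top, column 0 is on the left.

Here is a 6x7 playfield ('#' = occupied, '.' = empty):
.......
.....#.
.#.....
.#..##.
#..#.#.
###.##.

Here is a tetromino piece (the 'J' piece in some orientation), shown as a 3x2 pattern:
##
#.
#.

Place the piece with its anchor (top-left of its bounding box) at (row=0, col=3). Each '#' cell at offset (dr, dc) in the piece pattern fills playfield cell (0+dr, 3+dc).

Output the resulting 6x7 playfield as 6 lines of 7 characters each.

Fill (0+0,3+0) = (0,3)
Fill (0+0,3+1) = (0,4)
Fill (0+1,3+0) = (1,3)
Fill (0+2,3+0) = (2,3)

Answer: ...##..
...#.#.
.#.#...
.#..##.
#..#.#.
###.##.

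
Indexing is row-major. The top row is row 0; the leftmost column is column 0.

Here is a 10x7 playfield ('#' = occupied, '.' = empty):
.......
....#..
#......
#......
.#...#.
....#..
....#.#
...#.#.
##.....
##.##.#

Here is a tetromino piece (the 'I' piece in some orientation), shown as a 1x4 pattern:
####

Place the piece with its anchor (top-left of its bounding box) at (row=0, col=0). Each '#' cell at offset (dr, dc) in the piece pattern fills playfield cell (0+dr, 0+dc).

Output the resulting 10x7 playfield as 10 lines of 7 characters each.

Answer: ####...
....#..
#......
#......
.#...#.
....#..
....#.#
...#.#.
##.....
##.##.#

Derivation:
Fill (0+0,0+0) = (0,0)
Fill (0+0,0+1) = (0,1)
Fill (0+0,0+2) = (0,2)
Fill (0+0,0+3) = (0,3)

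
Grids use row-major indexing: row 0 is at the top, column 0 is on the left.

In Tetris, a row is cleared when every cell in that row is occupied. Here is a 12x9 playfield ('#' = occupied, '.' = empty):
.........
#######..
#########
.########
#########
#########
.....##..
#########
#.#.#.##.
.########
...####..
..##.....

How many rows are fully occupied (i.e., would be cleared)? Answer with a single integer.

Answer: 4

Derivation:
Check each row:
  row 0: 9 empty cells -> not full
  row 1: 2 empty cells -> not full
  row 2: 0 empty cells -> FULL (clear)
  row 3: 1 empty cell -> not full
  row 4: 0 empty cells -> FULL (clear)
  row 5: 0 empty cells -> FULL (clear)
  row 6: 7 empty cells -> not full
  row 7: 0 empty cells -> FULL (clear)
  row 8: 4 empty cells -> not full
  row 9: 1 empty cell -> not full
  row 10: 5 empty cells -> not full
  row 11: 7 empty cells -> not full
Total rows cleared: 4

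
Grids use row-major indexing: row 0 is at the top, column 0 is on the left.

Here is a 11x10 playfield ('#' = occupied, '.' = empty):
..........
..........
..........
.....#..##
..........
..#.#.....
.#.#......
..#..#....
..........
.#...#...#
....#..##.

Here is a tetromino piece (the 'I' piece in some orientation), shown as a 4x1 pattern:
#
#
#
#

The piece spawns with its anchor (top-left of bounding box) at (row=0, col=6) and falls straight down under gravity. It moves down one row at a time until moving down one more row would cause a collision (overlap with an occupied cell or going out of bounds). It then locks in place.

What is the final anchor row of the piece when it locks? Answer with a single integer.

Spawn at (row=0, col=6). Try each row:
  row 0: fits
  row 1: fits
  row 2: fits
  row 3: fits
  row 4: fits
  row 5: fits
  row 6: fits
  row 7: fits
  row 8: blocked -> lock at row 7

Answer: 7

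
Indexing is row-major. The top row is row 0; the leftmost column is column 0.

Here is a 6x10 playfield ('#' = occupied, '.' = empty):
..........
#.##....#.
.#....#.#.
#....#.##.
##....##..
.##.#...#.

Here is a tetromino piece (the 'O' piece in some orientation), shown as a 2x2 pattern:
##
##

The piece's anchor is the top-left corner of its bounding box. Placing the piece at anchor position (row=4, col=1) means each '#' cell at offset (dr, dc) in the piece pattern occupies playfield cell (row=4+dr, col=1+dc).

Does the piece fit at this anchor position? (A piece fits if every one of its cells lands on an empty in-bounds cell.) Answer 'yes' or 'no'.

Check each piece cell at anchor (4, 1):
  offset (0,0) -> (4,1): occupied ('#') -> FAIL
  offset (0,1) -> (4,2): empty -> OK
  offset (1,0) -> (5,1): occupied ('#') -> FAIL
  offset (1,1) -> (5,2): occupied ('#') -> FAIL
All cells valid: no

Answer: no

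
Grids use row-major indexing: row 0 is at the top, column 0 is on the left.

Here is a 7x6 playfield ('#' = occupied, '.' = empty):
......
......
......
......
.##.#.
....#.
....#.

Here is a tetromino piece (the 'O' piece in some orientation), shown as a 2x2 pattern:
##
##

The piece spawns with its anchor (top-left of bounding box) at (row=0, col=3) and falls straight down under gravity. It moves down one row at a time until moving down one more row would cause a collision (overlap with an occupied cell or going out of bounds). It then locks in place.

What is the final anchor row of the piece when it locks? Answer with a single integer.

Answer: 2

Derivation:
Spawn at (row=0, col=3). Try each row:
  row 0: fits
  row 1: fits
  row 2: fits
  row 3: blocked -> lock at row 2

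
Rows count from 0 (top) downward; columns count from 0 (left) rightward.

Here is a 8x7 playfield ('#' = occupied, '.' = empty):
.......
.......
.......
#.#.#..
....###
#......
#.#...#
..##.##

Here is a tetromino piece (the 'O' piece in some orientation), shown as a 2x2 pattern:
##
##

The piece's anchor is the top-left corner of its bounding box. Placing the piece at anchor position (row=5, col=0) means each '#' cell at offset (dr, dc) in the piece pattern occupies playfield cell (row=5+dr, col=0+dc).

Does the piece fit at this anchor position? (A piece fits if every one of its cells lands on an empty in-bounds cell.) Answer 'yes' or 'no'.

Answer: no

Derivation:
Check each piece cell at anchor (5, 0):
  offset (0,0) -> (5,0): occupied ('#') -> FAIL
  offset (0,1) -> (5,1): empty -> OK
  offset (1,0) -> (6,0): occupied ('#') -> FAIL
  offset (1,1) -> (6,1): empty -> OK
All cells valid: no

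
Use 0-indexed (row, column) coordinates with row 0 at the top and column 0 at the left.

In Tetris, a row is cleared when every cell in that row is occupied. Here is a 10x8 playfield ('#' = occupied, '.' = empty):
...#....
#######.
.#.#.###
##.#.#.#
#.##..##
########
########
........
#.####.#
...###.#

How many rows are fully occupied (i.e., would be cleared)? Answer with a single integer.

Check each row:
  row 0: 7 empty cells -> not full
  row 1: 1 empty cell -> not full
  row 2: 3 empty cells -> not full
  row 3: 3 empty cells -> not full
  row 4: 3 empty cells -> not full
  row 5: 0 empty cells -> FULL (clear)
  row 6: 0 empty cells -> FULL (clear)
  row 7: 8 empty cells -> not full
  row 8: 2 empty cells -> not full
  row 9: 4 empty cells -> not full
Total rows cleared: 2

Answer: 2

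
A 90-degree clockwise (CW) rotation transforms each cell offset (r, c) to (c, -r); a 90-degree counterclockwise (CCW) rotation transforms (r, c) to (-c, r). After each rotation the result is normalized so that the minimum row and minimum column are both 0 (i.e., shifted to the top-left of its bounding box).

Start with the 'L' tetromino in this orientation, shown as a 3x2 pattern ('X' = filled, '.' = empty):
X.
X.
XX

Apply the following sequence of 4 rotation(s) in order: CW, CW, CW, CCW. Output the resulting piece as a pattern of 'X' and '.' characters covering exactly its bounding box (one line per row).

Answer: XX
.X
.X

Derivation:
Start:
X.
X.
XX
After rotation 1 (CW):
XXX
X..
After rotation 2 (CW):
XX
.X
.X
After rotation 3 (CW):
..X
XXX
After rotation 4 (CCW):
XX
.X
.X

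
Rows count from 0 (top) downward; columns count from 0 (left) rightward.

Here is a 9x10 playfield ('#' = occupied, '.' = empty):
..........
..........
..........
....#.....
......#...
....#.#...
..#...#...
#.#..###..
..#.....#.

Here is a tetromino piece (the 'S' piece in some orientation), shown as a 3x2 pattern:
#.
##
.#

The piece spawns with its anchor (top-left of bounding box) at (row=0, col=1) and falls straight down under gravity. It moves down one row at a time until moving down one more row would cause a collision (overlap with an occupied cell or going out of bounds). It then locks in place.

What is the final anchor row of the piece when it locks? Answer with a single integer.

Spawn at (row=0, col=1). Try each row:
  row 0: fits
  row 1: fits
  row 2: fits
  row 3: fits
  row 4: blocked -> lock at row 3

Answer: 3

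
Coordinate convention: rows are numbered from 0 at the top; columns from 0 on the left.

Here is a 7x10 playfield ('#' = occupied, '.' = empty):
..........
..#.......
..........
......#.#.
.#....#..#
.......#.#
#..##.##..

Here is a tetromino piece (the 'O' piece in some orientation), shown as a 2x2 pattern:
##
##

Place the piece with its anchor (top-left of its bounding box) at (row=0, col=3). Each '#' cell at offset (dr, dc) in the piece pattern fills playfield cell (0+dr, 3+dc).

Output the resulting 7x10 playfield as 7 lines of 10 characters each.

Fill (0+0,3+0) = (0,3)
Fill (0+0,3+1) = (0,4)
Fill (0+1,3+0) = (1,3)
Fill (0+1,3+1) = (1,4)

Answer: ...##.....
..###.....
..........
......#.#.
.#....#..#
.......#.#
#..##.##..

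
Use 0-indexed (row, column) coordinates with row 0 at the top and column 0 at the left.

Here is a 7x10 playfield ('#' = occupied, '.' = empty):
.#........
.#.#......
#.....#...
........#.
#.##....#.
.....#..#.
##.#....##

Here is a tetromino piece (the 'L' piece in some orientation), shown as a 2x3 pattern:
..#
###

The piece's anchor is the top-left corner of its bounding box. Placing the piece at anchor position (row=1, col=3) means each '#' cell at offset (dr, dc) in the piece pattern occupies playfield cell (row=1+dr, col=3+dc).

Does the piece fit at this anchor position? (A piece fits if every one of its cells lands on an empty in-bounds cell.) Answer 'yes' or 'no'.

Check each piece cell at anchor (1, 3):
  offset (0,2) -> (1,5): empty -> OK
  offset (1,0) -> (2,3): empty -> OK
  offset (1,1) -> (2,4): empty -> OK
  offset (1,2) -> (2,5): empty -> OK
All cells valid: yes

Answer: yes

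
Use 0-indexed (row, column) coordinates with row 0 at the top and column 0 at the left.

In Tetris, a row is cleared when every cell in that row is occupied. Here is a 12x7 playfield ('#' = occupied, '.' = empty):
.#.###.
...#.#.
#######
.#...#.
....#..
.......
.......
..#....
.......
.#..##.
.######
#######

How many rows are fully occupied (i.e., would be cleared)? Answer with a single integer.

Answer: 2

Derivation:
Check each row:
  row 0: 3 empty cells -> not full
  row 1: 5 empty cells -> not full
  row 2: 0 empty cells -> FULL (clear)
  row 3: 5 empty cells -> not full
  row 4: 6 empty cells -> not full
  row 5: 7 empty cells -> not full
  row 6: 7 empty cells -> not full
  row 7: 6 empty cells -> not full
  row 8: 7 empty cells -> not full
  row 9: 4 empty cells -> not full
  row 10: 1 empty cell -> not full
  row 11: 0 empty cells -> FULL (clear)
Total rows cleared: 2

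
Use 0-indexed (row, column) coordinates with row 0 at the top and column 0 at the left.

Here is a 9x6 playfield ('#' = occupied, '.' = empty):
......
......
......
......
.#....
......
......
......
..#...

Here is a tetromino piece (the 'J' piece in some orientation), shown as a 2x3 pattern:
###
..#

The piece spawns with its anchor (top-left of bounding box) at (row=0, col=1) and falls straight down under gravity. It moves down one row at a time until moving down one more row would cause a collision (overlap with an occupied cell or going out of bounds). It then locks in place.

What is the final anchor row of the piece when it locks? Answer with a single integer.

Answer: 3

Derivation:
Spawn at (row=0, col=1). Try each row:
  row 0: fits
  row 1: fits
  row 2: fits
  row 3: fits
  row 4: blocked -> lock at row 3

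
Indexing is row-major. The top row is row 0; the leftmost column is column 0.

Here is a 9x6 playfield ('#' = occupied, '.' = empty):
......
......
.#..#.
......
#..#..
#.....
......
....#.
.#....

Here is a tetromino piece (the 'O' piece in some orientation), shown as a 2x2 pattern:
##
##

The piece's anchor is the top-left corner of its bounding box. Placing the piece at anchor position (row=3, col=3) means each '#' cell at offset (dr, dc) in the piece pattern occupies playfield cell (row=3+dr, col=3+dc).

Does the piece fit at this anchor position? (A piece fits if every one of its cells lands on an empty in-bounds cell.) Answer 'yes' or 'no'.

Check each piece cell at anchor (3, 3):
  offset (0,0) -> (3,3): empty -> OK
  offset (0,1) -> (3,4): empty -> OK
  offset (1,0) -> (4,3): occupied ('#') -> FAIL
  offset (1,1) -> (4,4): empty -> OK
All cells valid: no

Answer: no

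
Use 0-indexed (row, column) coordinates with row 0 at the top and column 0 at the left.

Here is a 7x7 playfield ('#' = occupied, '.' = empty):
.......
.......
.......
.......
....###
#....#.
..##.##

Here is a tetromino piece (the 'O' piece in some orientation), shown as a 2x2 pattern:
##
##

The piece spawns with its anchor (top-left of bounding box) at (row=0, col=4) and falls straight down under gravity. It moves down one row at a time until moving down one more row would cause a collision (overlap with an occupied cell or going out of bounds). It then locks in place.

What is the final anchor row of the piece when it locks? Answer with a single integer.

Answer: 2

Derivation:
Spawn at (row=0, col=4). Try each row:
  row 0: fits
  row 1: fits
  row 2: fits
  row 3: blocked -> lock at row 2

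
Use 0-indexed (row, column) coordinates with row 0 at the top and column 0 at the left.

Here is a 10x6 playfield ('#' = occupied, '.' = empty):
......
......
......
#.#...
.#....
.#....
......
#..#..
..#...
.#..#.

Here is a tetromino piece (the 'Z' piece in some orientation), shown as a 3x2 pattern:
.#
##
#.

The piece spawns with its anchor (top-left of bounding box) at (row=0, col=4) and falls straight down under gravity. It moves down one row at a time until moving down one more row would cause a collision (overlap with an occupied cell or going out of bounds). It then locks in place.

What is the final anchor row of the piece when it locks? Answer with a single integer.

Spawn at (row=0, col=4). Try each row:
  row 0: fits
  row 1: fits
  row 2: fits
  row 3: fits
  row 4: fits
  row 5: fits
  row 6: fits
  row 7: blocked -> lock at row 6

Answer: 6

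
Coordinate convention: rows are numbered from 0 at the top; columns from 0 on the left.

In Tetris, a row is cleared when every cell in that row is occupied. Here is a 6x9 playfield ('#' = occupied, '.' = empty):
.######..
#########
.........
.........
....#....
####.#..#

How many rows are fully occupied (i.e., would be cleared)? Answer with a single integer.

Check each row:
  row 0: 3 empty cells -> not full
  row 1: 0 empty cells -> FULL (clear)
  row 2: 9 empty cells -> not full
  row 3: 9 empty cells -> not full
  row 4: 8 empty cells -> not full
  row 5: 3 empty cells -> not full
Total rows cleared: 1

Answer: 1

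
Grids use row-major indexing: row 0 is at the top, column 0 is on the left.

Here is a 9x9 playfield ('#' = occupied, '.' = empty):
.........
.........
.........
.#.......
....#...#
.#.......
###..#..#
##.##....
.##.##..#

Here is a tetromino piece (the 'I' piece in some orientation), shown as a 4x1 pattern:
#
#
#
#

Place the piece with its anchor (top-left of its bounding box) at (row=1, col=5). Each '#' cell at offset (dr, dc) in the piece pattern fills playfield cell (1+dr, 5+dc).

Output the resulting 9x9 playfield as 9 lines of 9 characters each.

Answer: .........
.....#...
.....#...
.#...#...
....##..#
.#.......
###..#..#
##.##....
.##.##..#

Derivation:
Fill (1+0,5+0) = (1,5)
Fill (1+1,5+0) = (2,5)
Fill (1+2,5+0) = (3,5)
Fill (1+3,5+0) = (4,5)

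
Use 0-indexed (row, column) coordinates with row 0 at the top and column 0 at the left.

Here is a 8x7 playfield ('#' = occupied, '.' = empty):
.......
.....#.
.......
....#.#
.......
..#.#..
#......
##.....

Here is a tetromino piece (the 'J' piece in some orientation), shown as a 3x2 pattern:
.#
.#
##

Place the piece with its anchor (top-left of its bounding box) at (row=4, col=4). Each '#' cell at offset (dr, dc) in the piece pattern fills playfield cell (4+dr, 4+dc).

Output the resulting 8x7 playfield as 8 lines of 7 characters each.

Fill (4+0,4+1) = (4,5)
Fill (4+1,4+1) = (5,5)
Fill (4+2,4+0) = (6,4)
Fill (4+2,4+1) = (6,5)

Answer: .......
.....#.
.......
....#.#
.....#.
..#.##.
#...##.
##.....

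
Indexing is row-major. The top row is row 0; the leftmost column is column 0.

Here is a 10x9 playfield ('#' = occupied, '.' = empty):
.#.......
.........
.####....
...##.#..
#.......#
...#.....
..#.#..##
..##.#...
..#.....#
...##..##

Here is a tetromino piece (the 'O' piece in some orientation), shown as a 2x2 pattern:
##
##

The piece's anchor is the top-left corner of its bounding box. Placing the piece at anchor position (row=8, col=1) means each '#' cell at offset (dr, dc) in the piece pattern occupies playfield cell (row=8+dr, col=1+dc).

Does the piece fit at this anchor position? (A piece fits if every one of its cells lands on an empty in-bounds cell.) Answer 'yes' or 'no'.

Answer: no

Derivation:
Check each piece cell at anchor (8, 1):
  offset (0,0) -> (8,1): empty -> OK
  offset (0,1) -> (8,2): occupied ('#') -> FAIL
  offset (1,0) -> (9,1): empty -> OK
  offset (1,1) -> (9,2): empty -> OK
All cells valid: no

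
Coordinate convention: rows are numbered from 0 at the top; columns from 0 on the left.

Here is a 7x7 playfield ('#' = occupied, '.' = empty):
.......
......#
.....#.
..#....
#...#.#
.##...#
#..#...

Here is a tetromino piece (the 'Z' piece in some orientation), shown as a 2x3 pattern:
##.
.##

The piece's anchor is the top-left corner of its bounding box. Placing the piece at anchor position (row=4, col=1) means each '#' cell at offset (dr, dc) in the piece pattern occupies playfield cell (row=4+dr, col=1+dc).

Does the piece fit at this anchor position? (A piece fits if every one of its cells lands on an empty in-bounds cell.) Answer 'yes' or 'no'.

Answer: no

Derivation:
Check each piece cell at anchor (4, 1):
  offset (0,0) -> (4,1): empty -> OK
  offset (0,1) -> (4,2): empty -> OK
  offset (1,1) -> (5,2): occupied ('#') -> FAIL
  offset (1,2) -> (5,3): empty -> OK
All cells valid: no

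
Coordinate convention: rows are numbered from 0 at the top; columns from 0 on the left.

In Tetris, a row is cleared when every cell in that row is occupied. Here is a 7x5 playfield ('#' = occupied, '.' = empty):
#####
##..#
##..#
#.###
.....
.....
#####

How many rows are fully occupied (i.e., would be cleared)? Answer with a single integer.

Answer: 2

Derivation:
Check each row:
  row 0: 0 empty cells -> FULL (clear)
  row 1: 2 empty cells -> not full
  row 2: 2 empty cells -> not full
  row 3: 1 empty cell -> not full
  row 4: 5 empty cells -> not full
  row 5: 5 empty cells -> not full
  row 6: 0 empty cells -> FULL (clear)
Total rows cleared: 2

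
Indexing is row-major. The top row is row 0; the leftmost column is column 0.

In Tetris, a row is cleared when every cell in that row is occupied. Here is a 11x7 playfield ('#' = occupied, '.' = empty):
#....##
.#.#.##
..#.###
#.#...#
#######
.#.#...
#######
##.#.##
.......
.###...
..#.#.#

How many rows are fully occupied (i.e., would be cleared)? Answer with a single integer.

Check each row:
  row 0: 4 empty cells -> not full
  row 1: 3 empty cells -> not full
  row 2: 3 empty cells -> not full
  row 3: 4 empty cells -> not full
  row 4: 0 empty cells -> FULL (clear)
  row 5: 5 empty cells -> not full
  row 6: 0 empty cells -> FULL (clear)
  row 7: 2 empty cells -> not full
  row 8: 7 empty cells -> not full
  row 9: 4 empty cells -> not full
  row 10: 4 empty cells -> not full
Total rows cleared: 2

Answer: 2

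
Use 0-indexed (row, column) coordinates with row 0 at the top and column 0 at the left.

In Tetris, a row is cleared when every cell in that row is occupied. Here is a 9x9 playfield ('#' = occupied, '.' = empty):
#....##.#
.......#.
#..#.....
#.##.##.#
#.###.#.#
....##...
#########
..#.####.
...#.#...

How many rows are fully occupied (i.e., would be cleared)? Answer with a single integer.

Check each row:
  row 0: 5 empty cells -> not full
  row 1: 8 empty cells -> not full
  row 2: 7 empty cells -> not full
  row 3: 3 empty cells -> not full
  row 4: 3 empty cells -> not full
  row 5: 7 empty cells -> not full
  row 6: 0 empty cells -> FULL (clear)
  row 7: 4 empty cells -> not full
  row 8: 7 empty cells -> not full
Total rows cleared: 1

Answer: 1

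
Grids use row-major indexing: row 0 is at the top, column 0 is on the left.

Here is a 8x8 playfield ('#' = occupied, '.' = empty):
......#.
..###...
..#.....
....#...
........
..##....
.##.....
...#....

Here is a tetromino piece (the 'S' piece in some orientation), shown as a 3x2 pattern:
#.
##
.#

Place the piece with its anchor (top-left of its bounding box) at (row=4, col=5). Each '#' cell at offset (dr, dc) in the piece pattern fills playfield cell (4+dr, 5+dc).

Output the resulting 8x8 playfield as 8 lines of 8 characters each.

Answer: ......#.
..###...
..#.....
....#...
.....#..
..##.##.
.##...#.
...#....

Derivation:
Fill (4+0,5+0) = (4,5)
Fill (4+1,5+0) = (5,5)
Fill (4+1,5+1) = (5,6)
Fill (4+2,5+1) = (6,6)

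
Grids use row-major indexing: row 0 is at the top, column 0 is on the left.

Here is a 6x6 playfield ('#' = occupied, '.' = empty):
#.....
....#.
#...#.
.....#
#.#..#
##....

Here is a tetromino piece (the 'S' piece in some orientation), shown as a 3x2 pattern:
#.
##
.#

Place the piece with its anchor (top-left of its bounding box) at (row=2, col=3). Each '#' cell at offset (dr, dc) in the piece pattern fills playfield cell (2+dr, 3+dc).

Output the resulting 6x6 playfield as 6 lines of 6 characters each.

Answer: #.....
....#.
#..##.
...###
#.#.##
##....

Derivation:
Fill (2+0,3+0) = (2,3)
Fill (2+1,3+0) = (3,3)
Fill (2+1,3+1) = (3,4)
Fill (2+2,3+1) = (4,4)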